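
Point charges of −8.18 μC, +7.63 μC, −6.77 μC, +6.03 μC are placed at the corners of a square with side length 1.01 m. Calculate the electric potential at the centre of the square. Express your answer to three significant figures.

-1.62×10⁴ V

Electric potential is a scalar, so the contributions from each charge add algebraically: V = Σ kqᵢ/rᵢ.
The distance from each corner to the centre is a√2/2 = 0.714 m.
V = k[(-8.18×10⁻⁶)/(0.714) + (7.63×10⁻⁶)/(0.714) + (-6.77×10⁻⁶)/(0.714) + (6.03×10⁻⁶)/(0.714)] = -1.62×10⁴ V.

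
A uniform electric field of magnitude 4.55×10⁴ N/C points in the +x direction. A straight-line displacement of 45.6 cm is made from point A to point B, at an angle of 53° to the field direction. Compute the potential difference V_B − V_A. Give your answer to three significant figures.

Only the component of displacement along E changes the potential: ΔV = −E·d·cosθ.
ΔV = −(4.55×10⁴ V/m)(0.456 m)cos53° = -1.25×10⁴ V.

-1.25×10⁴ V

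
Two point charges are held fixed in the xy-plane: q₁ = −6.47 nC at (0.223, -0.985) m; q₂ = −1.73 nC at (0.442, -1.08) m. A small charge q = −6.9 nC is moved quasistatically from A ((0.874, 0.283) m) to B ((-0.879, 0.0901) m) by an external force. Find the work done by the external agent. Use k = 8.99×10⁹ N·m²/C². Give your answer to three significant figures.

-3.51×10⁻⁸ J

For quasistatic motion the external work equals the change in potential energy: W_ext = qΔV = q(V_B − V_A).
At A: distances to the source charges are 1.43 m, 1.43 m; V_A = Σ kqᵢ/rᵢ = -51.7 V.
At B: distances to the source charges are 1.54 m, 1.76 m; V_B = Σ kqᵢ/rᵢ = -46.6 V.
ΔV = V_B − V_A = 5.09 V.
W_ext = qΔV = (-6.90×10⁻⁹ C)(5.09 V) = -3.51×10⁻⁸ J.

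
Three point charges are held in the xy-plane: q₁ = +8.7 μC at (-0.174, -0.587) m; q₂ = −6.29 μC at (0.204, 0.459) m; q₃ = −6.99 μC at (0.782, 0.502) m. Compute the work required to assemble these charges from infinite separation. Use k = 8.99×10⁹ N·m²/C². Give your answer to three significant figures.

The assembly work is the sum of pairwise potential energies, U = Σ_{i<j} kqᵢqⱼ/rᵢⱼ.
Pair separations: r₁₂ = 1.11 m, r₁₃ = 1.45 m, r₂₃ = 0.580 m.
U = (-0.442) + (-0.377) + (0.682) = -0.138 J.

-0.138 J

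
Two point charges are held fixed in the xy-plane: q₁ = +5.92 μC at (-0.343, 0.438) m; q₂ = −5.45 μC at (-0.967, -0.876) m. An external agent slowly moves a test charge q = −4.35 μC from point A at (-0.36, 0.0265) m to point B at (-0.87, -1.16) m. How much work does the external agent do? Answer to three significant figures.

For quasistatic motion the external work equals the change in potential energy: W_ext = qΔV = q(V_B − V_A).
At A: distances to the source charges are 0.412 m, 1.09 m; V_A = Σ kqᵢ/rᵢ = 8.42×10⁴ V.
At B: distances to the source charges are 1.68 m, 0.300 m; V_B = Σ kqᵢ/rᵢ = -1.32×10⁵ V.
ΔV = V_B − V_A = -2.16×10⁵ V.
W_ext = qΔV = (-4.35×10⁻⁶ C)(-2.16×10⁵ V) = 0.939 J.

0.939 J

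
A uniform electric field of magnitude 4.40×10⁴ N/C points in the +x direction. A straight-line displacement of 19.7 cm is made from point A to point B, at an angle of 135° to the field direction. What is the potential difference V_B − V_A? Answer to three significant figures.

Only the component of displacement along E changes the potential: ΔV = −E·d·cosθ.
ΔV = −(4.40×10⁴ V/m)(0.197 m)cos135° = 6130 V.

6130 V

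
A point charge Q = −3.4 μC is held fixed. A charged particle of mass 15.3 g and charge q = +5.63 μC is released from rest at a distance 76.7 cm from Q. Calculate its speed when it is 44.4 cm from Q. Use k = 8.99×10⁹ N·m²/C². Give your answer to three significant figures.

4.62 m/s

Only the electrostatic force acts, so mechanical energy is conserved: ½mv² = U₁ − U₂ = kQq(1/r₁ − 1/r₂).
U₁ − U₂ = (8.99×10⁹ N·m²/C²)(-3.40×10⁻⁶ C)(5.63×10⁻⁶ C)(1/0.767 − 1/0.444) = 0.163 J.
v = √(2·0.163/0.0153) = 4.62 m/s.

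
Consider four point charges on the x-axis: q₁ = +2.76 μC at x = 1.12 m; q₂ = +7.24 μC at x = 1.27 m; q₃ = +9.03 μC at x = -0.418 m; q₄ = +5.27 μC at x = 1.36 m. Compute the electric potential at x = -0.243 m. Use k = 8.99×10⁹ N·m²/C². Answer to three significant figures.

5.55×10⁵ V

The total potential is the scalar sum of each charge's contribution, V = Σ kqᵢ/rᵢ.
Distances from the field point to each charge: r₁ = 1.36 m, r₂ = 1.51 m, r₃ = 0.175 m, r₄ = 1.60 m.
V = k[(2.76×10⁻⁶)/(1.36) + (7.24×10⁻⁶)/(1.51) + (9.03×10⁻⁶)/(0.175) + (5.27×10⁻⁶)/(1.60)] = 5.55×10⁵ V.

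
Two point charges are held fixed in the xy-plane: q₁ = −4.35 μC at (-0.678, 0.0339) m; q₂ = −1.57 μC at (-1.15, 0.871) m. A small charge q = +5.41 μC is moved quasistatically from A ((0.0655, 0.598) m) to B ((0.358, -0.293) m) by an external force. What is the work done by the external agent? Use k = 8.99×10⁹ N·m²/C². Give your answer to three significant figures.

0.0532 J

For quasistatic motion the external work equals the change in potential energy: W_ext = qΔV = q(V_B − V_A).
At A: distances to the source charges are 0.933 m, 1.25 m; V_A = Σ kqᵢ/rᵢ = -5.32×10⁴ V.
At B: distances to the source charges are 1.09 m, 1.90 m; V_B = Σ kqᵢ/rᵢ = -4.34×10⁴ V.
ΔV = V_B − V_A = 9820 V.
W_ext = qΔV = (5.41×10⁻⁶ C)(9820 V) = 0.0532 J.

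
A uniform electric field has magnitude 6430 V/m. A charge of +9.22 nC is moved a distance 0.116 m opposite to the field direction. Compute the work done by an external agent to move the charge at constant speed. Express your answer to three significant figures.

6.88×10⁻⁶ J

The potential change for a displacement 0.116 m opposite to the field direction is ΔV = +Ed = 746 V.
W_ext = qΔV = 6.88×10⁻⁶ J.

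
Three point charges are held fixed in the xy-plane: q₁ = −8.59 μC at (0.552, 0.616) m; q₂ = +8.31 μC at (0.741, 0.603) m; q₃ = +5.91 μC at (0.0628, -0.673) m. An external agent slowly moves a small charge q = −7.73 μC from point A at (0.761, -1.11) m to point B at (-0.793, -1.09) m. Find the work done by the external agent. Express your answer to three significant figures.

For quasistatic motion the external work equals the change in potential energy: W_ext = qΔV = q(V_B − V_A).
At A: distances to the source charges are 1.74 m, 1.71 m, 0.824 m; V_A = Σ kqᵢ/rᵢ = 6.37×10⁴ V.
At B: distances to the source charges are 2.17 m, 2.28 m, 0.952 m; V_B = Σ kqᵢ/rᵢ = 5.30×10⁴ V.
ΔV = V_B − V_A = -1.07×10⁴ V.
W_ext = qΔV = (-7.73×10⁻⁶ C)(-1.07×10⁴ V) = 0.0830 J.

0.0830 J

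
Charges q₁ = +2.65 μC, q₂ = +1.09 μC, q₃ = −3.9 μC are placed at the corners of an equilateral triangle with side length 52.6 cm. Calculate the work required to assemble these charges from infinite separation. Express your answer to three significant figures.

-0.200 J

The assembly work is the sum of pairwise potential energies, U = Σ_{i<j} kqᵢqⱼ/rᵢⱼ.
All three pair separations equal the side length, 0.526 m.
U = (0.0494) + (-0.177) + (-0.0727) = -0.200 J.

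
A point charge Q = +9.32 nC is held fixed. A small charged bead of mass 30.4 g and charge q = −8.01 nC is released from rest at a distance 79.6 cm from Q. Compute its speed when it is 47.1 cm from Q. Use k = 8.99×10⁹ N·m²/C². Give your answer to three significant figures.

Only the electrostatic force acts, so mechanical energy is conserved: ½mv² = U₁ − U₂ = kQq(1/r₁ − 1/r₂).
U₁ − U₂ = (8.99×10⁹ N·m²/C²)(9.32×10⁻⁹ C)(-8.01×10⁻⁹ C)(1/0.796 − 1/0.471) = 5.82×10⁻⁷ J.
v = √(2·5.82×10⁻⁷/0.0304) = 6.19×10⁻³ m/s.

6.19×10⁻³ m/s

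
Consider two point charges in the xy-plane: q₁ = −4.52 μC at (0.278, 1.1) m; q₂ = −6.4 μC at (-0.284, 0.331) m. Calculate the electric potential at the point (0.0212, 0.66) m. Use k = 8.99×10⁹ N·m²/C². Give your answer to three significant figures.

The total potential is the scalar sum of each charge's contribution, V = Σ kqᵢ/rᵢ.
Distances from the field point to each charge: r₁ = 0.509 m, r₂ = 0.449 m.
V = k[(-4.52×10⁻⁶)/(0.509) + (-6.40×10⁻⁶)/(0.449)] = -2.08×10⁵ V.

-2.08×10⁵ V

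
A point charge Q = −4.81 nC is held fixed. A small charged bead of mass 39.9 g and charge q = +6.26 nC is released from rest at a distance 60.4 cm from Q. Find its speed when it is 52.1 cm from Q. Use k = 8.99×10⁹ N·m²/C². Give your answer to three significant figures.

1.89×10⁻³ m/s

Only the electrostatic force acts, so mechanical energy is conserved: ½mv² = U₁ − U₂ = kQq(1/r₁ − 1/r₂).
U₁ − U₂ = (8.99×10⁹ N·m²/C²)(-4.81×10⁻⁹ C)(6.26×10⁻⁹ C)(1/0.604 − 1/0.521) = 7.14×10⁻⁸ J.
v = √(2·7.14×10⁻⁸/0.0399) = 1.89×10⁻³ m/s.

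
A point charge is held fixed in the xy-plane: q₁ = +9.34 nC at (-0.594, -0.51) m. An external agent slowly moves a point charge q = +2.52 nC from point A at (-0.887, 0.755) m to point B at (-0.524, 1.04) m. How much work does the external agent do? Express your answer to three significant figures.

-2.66×10⁻⁸ J

For quasistatic motion the external work equals the change in potential energy: W_ext = qΔV = q(V_B − V_A).
At A: distance to the source charge is 1.30 m; V_A = kq₁/r = 64.7 V.
At B: distance to the source charge is 1.55 m; V_B = kq₁/r = 54.1 V.
ΔV = V_B − V_A = -10.5 V.
W_ext = qΔV = (2.52×10⁻⁹ C)(-10.5 V) = -2.66×10⁻⁸ J.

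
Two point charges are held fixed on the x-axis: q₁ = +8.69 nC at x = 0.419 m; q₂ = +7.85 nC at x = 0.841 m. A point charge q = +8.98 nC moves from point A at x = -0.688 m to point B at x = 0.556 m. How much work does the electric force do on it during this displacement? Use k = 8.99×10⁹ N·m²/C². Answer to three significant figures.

The work done by the electric force is W_field = −ΔU = −q(V_B − V_A) = q(V_A − V_B).
At A: distances to the source charges are 1.11 m, 1.53 m; V_A = Σ kqᵢ/rᵢ = 117 V.
At B: distances to the source charges are 0.137 m, 0.285 m; V_B = Σ kqᵢ/rᵢ = 818 V.
ΔV = V_B − V_A = 701 V.
W_field = −qΔV = −(8.98×10⁻⁹ C)(701 V) = -6.30×10⁻⁶ J.

-6.30×10⁻⁶ J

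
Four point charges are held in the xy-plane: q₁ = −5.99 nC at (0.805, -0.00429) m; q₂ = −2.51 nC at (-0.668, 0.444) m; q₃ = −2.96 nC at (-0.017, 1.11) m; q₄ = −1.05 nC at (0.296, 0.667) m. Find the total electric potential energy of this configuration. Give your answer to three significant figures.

4.17×10⁻⁷ J

The work to assemble the configuration equals its total potential energy, U = Σ kqᵢqⱼ/rᵢⱼ over all pairs.
Pair separations: r₁₂ = 1.54 m, r₁₃ = 1.38 m, r₁₄ = 0.842 m, r₂₃ = 0.931 m, r₂₄ = 0.989 m, r₃₄ = 0.542 m.
Summing all 6 pair terms gives U = 4.17×10⁻⁷ J.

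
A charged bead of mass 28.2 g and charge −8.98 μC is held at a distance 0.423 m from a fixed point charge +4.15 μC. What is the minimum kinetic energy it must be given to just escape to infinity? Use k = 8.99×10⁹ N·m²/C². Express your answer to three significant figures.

To just escape, total mechanical energy must reach zero at infinity: ½mv²_min + U = 0, so ½mv²_min = −U = |kQq|/r.
|U| = |kQq|/r = (8.99×10⁹ N·m²/C²)(4.15×10⁻⁶)(8.98×10⁻⁶)/(0.423) = 0.792 J.

0.792 J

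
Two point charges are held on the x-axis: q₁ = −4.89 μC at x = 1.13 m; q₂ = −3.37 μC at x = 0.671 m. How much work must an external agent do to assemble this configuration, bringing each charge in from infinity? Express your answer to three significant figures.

The assembly work is the sum of pairwise potential energies, U = Σ_{i<j} kqᵢqⱼ/rᵢⱼ.
Pair separations: r₁₂ = 0.459 m.
U = (0.323) = 0.323 J.

0.323 J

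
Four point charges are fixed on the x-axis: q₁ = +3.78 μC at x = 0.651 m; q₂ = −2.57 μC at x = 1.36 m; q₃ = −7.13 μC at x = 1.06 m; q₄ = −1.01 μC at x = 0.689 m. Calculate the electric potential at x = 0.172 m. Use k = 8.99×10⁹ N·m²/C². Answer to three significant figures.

Electric potential is a scalar, so the contributions from each charge add algebraically: V = Σ kqᵢ/rᵢ.
Distances from the field point to each charge: r₁ = 0.479 m, r₂ = 1.19 m, r₃ = 0.888 m, r₄ = 0.517 m.
V = k[(3.78×10⁻⁶)/(0.479) + (-2.57×10⁻⁶)/(1.19) + (-7.13×10⁻⁶)/(0.888) + (-1.01×10⁻⁶)/(0.517)] = -3.82×10⁴ V.

-3.82×10⁴ V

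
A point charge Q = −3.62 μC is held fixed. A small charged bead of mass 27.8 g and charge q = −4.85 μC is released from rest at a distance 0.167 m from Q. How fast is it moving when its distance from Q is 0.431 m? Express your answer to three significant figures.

Only the electrostatic force acts, so mechanical energy is conserved: ½mv² = U₁ − U₂ = kQq(1/r₁ − 1/r₂).
U₁ − U₂ = (8.99×10⁹ N·m²/C²)(-3.62×10⁻⁶ C)(-4.85×10⁻⁶ C)(1/0.167 − 1/0.431) = 0.579 J.
v = √(2·0.579/0.0278) = 6.45 m/s.

6.45 m/s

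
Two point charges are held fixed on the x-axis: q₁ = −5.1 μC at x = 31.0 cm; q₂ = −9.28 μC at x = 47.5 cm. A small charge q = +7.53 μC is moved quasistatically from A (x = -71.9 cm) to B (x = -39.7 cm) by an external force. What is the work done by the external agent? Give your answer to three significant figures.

-0.347 J

For quasistatic motion the external work equals the change in potential energy: W_ext = qΔV = q(V_B − V_A).
At A: distances to the source charges are 1.03 m, 1.19 m; V_A = Σ kqᵢ/rᵢ = -1.14×10⁵ V.
At B: distances to the source charges are 0.707 m, 0.872 m; V_B = Σ kqᵢ/rᵢ = -1.61×10⁵ V.
ΔV = V_B − V_A = -4.61×10⁴ V.
W_ext = qΔV = (7.53×10⁻⁶ C)(-4.61×10⁴ V) = -0.347 J.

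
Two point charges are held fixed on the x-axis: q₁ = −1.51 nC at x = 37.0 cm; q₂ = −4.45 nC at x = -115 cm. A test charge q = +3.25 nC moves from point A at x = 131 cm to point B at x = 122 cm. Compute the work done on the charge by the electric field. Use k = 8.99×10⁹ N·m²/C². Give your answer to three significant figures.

The work done by the electric force is W_field = −ΔU = −q(V_B − V_A) = q(V_A − V_B).
At A: distances to the source charges are 0.940 m, 2.46 m; V_A = Σ kqᵢ/rᵢ = -30.7 V.
At B: distances to the source charges are 0.850 m, 2.37 m; V_B = Σ kqᵢ/rᵢ = -32.9 V.
ΔV = V_B − V_A = -2.15 V.
W_field = −qΔV = −(3.25×10⁻⁹ C)(-2.15 V) = 6.98×10⁻⁹ J.

6.98×10⁻⁹ J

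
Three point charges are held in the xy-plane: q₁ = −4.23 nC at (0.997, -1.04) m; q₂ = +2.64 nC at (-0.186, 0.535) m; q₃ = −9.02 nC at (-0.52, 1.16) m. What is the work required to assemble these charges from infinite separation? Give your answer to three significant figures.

The work to assemble the configuration equals its total potential energy, U = Σ kqᵢqⱼ/rᵢⱼ over all pairs.
Pair separations: r₁₂ = 1.97 m, r₁₃ = 2.67 m, r₂₃ = 0.709 m.
U = (-5.10×10⁻⁸) + (1.28×10⁻⁷) + (-3.02×10⁻⁷) = -2.25×10⁻⁷ J.

-2.25×10⁻⁷ J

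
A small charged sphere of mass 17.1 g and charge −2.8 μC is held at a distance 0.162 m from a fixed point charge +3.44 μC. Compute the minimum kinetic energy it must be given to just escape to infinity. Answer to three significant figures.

To just escape, total mechanical energy must reach zero at infinity: ½mv²_min + U = 0, so ½mv²_min = −U = |kQq|/r.
|U| = |kQq|/r = (8.99×10⁹ N·m²/C²)(3.44×10⁻⁶)(2.80×10⁻⁶)/(0.162) = 0.535 J.

0.535 J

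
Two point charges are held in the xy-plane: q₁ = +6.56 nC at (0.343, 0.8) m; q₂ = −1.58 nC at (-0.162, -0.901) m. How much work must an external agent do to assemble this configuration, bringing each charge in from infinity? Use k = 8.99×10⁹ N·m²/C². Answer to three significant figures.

The assembly work is the sum of pairwise potential energies, U = Σ_{i<j} kqᵢqⱼ/rᵢⱼ.
Pair separations: r₁₂ = 1.77 m.
U = (-5.25×10⁻⁸) = -5.25×10⁻⁸ J.

-5.25×10⁻⁸ J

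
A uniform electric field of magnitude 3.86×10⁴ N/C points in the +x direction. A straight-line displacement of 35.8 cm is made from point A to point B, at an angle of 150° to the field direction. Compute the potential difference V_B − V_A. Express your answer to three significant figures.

1.20×10⁴ V

Only the component of displacement along E changes the potential: ΔV = −E·d·cosθ.
ΔV = −(3.86×10⁴ V/m)(0.358 m)cos150° = 1.20×10⁴ V.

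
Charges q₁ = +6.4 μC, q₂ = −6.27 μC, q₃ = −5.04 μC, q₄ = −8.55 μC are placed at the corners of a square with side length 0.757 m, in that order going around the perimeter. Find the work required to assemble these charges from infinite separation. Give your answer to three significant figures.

The work to assemble the configuration equals its total potential energy, U = Σ kqᵢqⱼ/rᵢⱼ over all pairs.
The four side pairs have separation 0.757 m and the two diagonal pairs 1.07 m.
Summing all 6 pair terms gives U = -0.0601 J.

-0.0601 J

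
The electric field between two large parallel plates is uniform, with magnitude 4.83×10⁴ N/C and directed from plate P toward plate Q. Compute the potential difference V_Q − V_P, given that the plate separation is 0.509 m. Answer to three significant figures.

In a uniform field, potential decreases in the direction of E: ΔV = −E·d for a displacement d parallel to E.
Going from P to Q is a displacement of 0.509 m along the field, so V_Q − V_P = −Ed = -2.46×10⁴ V.

-2.46×10⁴ V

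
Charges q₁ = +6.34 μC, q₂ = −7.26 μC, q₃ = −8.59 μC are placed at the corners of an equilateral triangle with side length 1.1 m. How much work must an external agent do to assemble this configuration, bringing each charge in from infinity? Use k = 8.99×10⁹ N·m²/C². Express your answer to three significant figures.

-0.312 J

The assembly work is the sum of pairwise potential energies, U = Σ_{i<j} kqᵢqⱼ/rᵢⱼ.
All three pair separations equal the side length, 1.10 m.
U = (-0.376) + (-0.445) + (0.510) = -0.312 J.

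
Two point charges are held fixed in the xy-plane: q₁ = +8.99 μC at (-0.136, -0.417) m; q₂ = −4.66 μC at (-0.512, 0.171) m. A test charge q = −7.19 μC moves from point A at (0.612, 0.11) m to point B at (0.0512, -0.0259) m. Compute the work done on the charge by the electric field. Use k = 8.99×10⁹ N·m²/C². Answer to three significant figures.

The work done by the electric force is W_field = −ΔU = −q(V_B − V_A) = q(V_A − V_B).
At A: distances to the source charges are 0.915 m, 1.13 m; V_A = Σ kqᵢ/rᵢ = 5.11×10⁴ V.
At B: distances to the source charges are 0.434 m, 0.597 m; V_B = Σ kqᵢ/rᵢ = 1.16×10⁵ V.
ΔV = V_B − V_A = 6.51×10⁴ V.
W_field = −qΔV = −(-7.19×10⁻⁶ C)(6.51×10⁴ V) = 0.468 J.

0.468 J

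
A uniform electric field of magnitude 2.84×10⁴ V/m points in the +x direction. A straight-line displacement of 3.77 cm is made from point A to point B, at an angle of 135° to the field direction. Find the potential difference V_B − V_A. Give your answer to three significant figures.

Only the component of displacement along E changes the potential: ΔV = −E·d·cosθ.
ΔV = −(2.84×10⁴ V/m)(0.0377 m)cos135° = 757 V.

757 V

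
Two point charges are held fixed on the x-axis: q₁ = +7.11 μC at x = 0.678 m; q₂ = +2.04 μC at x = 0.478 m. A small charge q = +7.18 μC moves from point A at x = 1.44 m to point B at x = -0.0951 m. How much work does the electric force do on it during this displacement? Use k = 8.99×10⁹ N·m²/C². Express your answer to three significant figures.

The work done by the electric force is W_field = −ΔU = −q(V_B − V_A) = q(V_A − V_B).
At A: distances to the source charges are 0.762 m, 0.962 m; V_A = Σ kqᵢ/rᵢ = 1.03×10⁵ V.
At B: distances to the source charges are 0.773 m, 0.573 m; V_B = Σ kqᵢ/rᵢ = 1.15×10⁵ V.
ΔV = V_B − V_A = 1.17×10⁴ V.
W_field = −qΔV = −(7.18×10⁻⁶ C)(1.17×10⁴ V) = -0.0842 J.

-0.0842 J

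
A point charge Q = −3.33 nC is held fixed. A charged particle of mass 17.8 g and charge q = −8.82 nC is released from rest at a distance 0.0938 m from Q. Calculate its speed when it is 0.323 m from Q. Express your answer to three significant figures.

Only the electrostatic force acts, so mechanical energy is conserved: ½mv² = U₁ − U₂ = kQq(1/r₁ − 1/r₂).
U₁ − U₂ = (8.99×10⁹ N·m²/C²)(-3.33×10⁻⁹ C)(-8.82×10⁻⁹ C)(1/0.0938 − 1/0.323) = 2.00×10⁻⁶ J.
v = √(2·2.00×10⁻⁶/0.0178) = 0.0150 m/s.

0.0150 m/s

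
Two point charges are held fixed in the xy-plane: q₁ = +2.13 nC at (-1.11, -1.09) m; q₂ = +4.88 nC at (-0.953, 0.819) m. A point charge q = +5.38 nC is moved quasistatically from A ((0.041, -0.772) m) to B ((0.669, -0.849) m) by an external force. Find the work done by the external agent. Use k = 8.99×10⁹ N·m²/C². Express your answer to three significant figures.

-5.33×10⁻⁸ J

For quasistatic motion the external work equals the change in potential energy: W_ext = qΔV = q(V_B − V_A).
At A: distances to the source charges are 1.19 m, 1.88 m; V_A = Σ kqᵢ/rᵢ = 39.4 V.
At B: distances to the source charges are 1.80 m, 2.33 m; V_B = Σ kqᵢ/rᵢ = 29.5 V.
ΔV = V_B − V_A = -9.90 V.
W_ext = qΔV = (5.38×10⁻⁹ C)(-9.90 V) = -5.33×10⁻⁸ J.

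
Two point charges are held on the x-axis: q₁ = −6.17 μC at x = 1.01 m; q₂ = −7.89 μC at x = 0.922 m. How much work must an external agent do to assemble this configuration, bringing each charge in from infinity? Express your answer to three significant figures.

The assembly work is the sum of pairwise potential energies, U = Σ_{i<j} kqᵢqⱼ/rᵢⱼ.
Pair separations: r₁₂ = 0.0880 m.
U = (4.97) = 4.97 J.

4.97 J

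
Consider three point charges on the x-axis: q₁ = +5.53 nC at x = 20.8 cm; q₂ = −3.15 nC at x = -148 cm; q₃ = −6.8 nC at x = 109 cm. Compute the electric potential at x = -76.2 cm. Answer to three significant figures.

-21.2 V

The total potential is the scalar sum of each charge's contribution, V = Σ kqᵢ/rᵢ.
Distances from the field point to each charge: r₁ = 0.970 m, r₂ = 0.718 m, r₃ = 1.85 m.
V = k[(5.53×10⁻⁹)/(0.970) + (-3.15×10⁻⁹)/(0.718) + (-6.80×10⁻⁹)/(1.85)] = -21.2 V.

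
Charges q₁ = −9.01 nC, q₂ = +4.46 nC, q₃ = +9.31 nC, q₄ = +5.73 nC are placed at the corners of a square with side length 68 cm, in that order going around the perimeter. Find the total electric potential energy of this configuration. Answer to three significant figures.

-5.05×10⁻⁷ J

The assembly work is the sum of pairwise potential energies, U = Σ_{i<j} kqᵢqⱼ/rᵢⱼ.
The four side pairs have separation 0.680 m and the two diagonal pairs 0.962 m.
Summing all 6 pair terms gives U = -5.05×10⁻⁷ J.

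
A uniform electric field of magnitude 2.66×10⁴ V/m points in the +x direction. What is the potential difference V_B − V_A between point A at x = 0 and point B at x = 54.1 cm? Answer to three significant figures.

-1.44×10⁴ V

In a uniform field, potential decreases in the direction of E: V_B − V_A = −E·Δx.
V_B − V_A = −(2.66×10⁴ V/m)(0.541 m) = -1.44×10⁴ V.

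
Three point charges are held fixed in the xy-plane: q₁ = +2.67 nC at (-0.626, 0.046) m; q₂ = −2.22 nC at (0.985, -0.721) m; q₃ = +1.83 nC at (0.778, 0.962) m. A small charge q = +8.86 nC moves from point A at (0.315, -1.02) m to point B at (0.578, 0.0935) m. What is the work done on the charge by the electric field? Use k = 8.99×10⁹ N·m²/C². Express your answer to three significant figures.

The work done by the electric force is W_field = −ΔU = −q(V_B − V_A) = q(V_A − V_B).
At A: distances to the source charges are 1.42 m, 0.734 m, 2.04 m; V_A = Σ kqᵢ/rᵢ = -2.24 V.
At B: distances to the source charges are 1.20 m, 0.911 m, 0.891 m; V_B = Σ kqᵢ/rᵢ = 16.5 V.
ΔV = V_B − V_A = 18.7 V.
W_field = −qΔV = −(8.86×10⁻⁹ C)(18.7 V) = -1.66×10⁻⁷ J.

-1.66×10⁻⁷ J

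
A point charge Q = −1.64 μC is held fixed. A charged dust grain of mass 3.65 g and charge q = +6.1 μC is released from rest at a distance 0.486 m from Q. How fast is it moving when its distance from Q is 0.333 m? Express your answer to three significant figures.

6.83 m/s

Only the electrostatic force acts, so mechanical energy is conserved: ½mv² = U₁ − U₂ = kQq(1/r₁ − 1/r₂).
U₁ − U₂ = (8.99×10⁹ N·m²/C²)(-1.64×10⁻⁶ C)(6.10×10⁻⁶ C)(1/0.486 − 1/0.333) = 0.0850 J.
v = √(2·0.0850/3.65×10⁻³) = 6.83 m/s.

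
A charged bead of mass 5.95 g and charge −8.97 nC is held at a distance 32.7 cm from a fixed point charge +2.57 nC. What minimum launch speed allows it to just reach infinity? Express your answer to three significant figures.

0.0146 m/s

To just escape, total mechanical energy must reach zero at infinity: ½mv²_min + U = 0, so ½mv²_min = −U = |kQq|/r.
|U| = |kQq|/r = (8.99×10⁹ N·m²/C²)(2.57×10⁻⁹)(8.97×10⁻⁹)/(0.327) = 6.34×10⁻⁷ J.
v_min = √(2|U|/m) = √(2·6.34×10⁻⁷/5.95×10⁻³) = 0.0146 m/s.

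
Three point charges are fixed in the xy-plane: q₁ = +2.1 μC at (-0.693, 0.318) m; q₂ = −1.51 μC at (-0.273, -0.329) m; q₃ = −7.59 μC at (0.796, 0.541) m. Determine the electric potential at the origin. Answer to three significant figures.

Electric potential is a scalar, so the contributions from each charge add algebraically: V = Σ kqᵢ/rᵢ.
Distances from the field point to each charge: r₁ = 0.762 m, r₂ = 0.428 m, r₃ = 0.962 m.
V = k[(2.10×10⁻⁶)/(0.762) + (-1.51×10⁻⁶)/(0.428) + (-7.59×10⁻⁶)/(0.962)] = -7.79×10⁴ V.

-7.79×10⁴ V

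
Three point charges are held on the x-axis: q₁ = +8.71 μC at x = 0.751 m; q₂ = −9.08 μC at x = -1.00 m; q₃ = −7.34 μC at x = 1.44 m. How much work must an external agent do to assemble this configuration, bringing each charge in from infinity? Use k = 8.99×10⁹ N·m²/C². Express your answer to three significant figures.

-0.995 J

The work to assemble the configuration equals its total potential energy, U = Σ kqᵢqⱼ/rᵢⱼ over all pairs.
Pair separations: r₁₂ = 1.75 m, r₁₃ = 0.689 m, r₂₃ = 2.44 m.
U = (-0.406) + (-0.834) + (0.246) = -0.995 J.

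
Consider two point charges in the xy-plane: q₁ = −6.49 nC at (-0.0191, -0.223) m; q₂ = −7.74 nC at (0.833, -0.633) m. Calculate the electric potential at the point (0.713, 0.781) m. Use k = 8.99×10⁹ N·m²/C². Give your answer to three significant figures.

-96.0 V

Electric potential is a scalar, so the contributions from each charge add algebraically: V = Σ kqᵢ/rᵢ.
Distances from the field point to each charge: r₁ = 1.24 m, r₂ = 1.42 m.
V = k[(-6.49×10⁻⁹)/(1.24) + (-7.74×10⁻⁹)/(1.42)] = -96.0 V.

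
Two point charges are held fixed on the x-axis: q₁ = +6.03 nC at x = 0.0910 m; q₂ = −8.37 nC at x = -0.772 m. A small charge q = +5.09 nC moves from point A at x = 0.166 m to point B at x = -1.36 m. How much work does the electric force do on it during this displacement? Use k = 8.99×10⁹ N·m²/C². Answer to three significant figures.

3.73×10⁻⁶ J

The work done by the electric force is W_field = −ΔU = −q(V_B − V_A) = q(V_A − V_B).
At A: distances to the source charges are 0.0750 m, 0.938 m; V_A = Σ kqᵢ/rᵢ = 643 V.
At B: distances to the source charges are 1.45 m, 0.588 m; V_B = Σ kqᵢ/rᵢ = -90.6 V.
ΔV = V_B − V_A = -733 V.
W_field = −qΔV = −(5.09×10⁻⁹ C)(-733 V) = 3.73×10⁻⁶ J.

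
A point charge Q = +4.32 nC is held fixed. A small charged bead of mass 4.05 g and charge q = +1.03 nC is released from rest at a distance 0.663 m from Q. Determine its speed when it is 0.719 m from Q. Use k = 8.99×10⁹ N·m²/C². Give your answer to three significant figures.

Only the electrostatic force acts, so mechanical energy is conserved: ½mv² = U₁ − U₂ = kQq(1/r₁ − 1/r₂).
U₁ − U₂ = (8.99×10⁹ N·m²/C²)(4.32×10⁻⁹ C)(1.03×10⁻⁹ C)(1/0.663 − 1/0.719) = 4.70×10⁻⁹ J.
v = √(2·4.70×10⁻⁹/4.05×10⁻³) = 1.52×10⁻³ m/s.

1.52×10⁻³ m/s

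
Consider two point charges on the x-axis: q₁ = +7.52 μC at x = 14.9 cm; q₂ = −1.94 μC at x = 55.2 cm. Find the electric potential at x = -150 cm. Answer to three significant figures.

Electric potential is a scalar, so the contributions from each charge add algebraically: V = Σ kqᵢ/rᵢ.
Distances from the field point to each charge: r₁ = 1.65 m, r₂ = 2.05 m.
V = k[(7.52×10⁻⁶)/(1.65) + (-1.94×10⁻⁶)/(2.05)] = 3.25×10⁴ V.

3.25×10⁴ V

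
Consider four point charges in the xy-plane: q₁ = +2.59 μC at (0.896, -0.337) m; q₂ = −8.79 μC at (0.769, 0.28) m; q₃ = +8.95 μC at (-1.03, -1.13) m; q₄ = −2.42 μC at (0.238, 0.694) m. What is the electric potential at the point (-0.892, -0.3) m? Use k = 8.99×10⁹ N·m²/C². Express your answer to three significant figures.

4.93×10⁴ V

The total potential is the scalar sum of each charge's contribution, V = Σ kqᵢ/rᵢ.
Distances from the field point to each charge: r₁ = 1.79 m, r₂ = 1.76 m, r₃ = 0.841 m, r₄ = 1.50 m.
V = k[(2.59×10⁻⁶)/(1.79) + (-8.79×10⁻⁶)/(1.76) + (8.95×10⁻⁶)/(0.841) + (-2.42×10⁻⁶)/(1.50)] = 4.93×10⁴ V.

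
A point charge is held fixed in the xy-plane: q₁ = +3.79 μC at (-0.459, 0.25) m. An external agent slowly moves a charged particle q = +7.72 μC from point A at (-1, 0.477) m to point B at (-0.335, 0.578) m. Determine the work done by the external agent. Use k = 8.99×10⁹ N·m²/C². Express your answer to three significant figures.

0.302 J

For quasistatic motion the external work equals the change in potential energy: W_ext = qΔV = q(V_B − V_A).
At A: distance to the source charge is 0.587 m; V_A = kq₁/r = 5.81×10⁴ V.
At B: distance to the source charge is 0.351 m; V_B = kq₁/r = 9.72×10⁴ V.
ΔV = V_B − V_A = 3.91×10⁴ V.
W_ext = qΔV = (7.72×10⁻⁶ C)(3.91×10⁴ V) = 0.302 J.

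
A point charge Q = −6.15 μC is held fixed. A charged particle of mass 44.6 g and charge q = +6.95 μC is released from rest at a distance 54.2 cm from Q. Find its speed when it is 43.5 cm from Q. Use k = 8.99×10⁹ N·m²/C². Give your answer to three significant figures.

2.80 m/s

Only the electrostatic force acts, so mechanical energy is conserved: ½mv² = U₁ − U₂ = kQq(1/r₁ − 1/r₂).
U₁ − U₂ = (8.99×10⁹ N·m²/C²)(-6.15×10⁻⁶ C)(6.95×10⁻⁶ C)(1/0.542 − 1/0.435) = 0.174 J.
v = √(2·0.174/0.0446) = 2.80 m/s.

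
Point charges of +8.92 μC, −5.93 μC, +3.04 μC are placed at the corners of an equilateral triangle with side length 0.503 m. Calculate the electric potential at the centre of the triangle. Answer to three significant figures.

Electric potential is a scalar, so the contributions from each charge add algebraically: V = Σ kqᵢ/rᵢ.
The distance from each vertex to the centroid is a/√3 = 0.290 m.
V = k[(8.92×10⁻⁶)/(0.290) + (-5.93×10⁻⁶)/(0.290) + (3.04×10⁻⁶)/(0.290)] = 1.87×10⁵ V.

1.87×10⁵ V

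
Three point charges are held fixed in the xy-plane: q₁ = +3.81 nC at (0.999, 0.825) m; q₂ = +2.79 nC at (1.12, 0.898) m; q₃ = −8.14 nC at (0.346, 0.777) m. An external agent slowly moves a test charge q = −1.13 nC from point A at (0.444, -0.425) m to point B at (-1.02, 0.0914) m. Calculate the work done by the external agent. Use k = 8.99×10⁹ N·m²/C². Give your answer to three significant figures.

2.50×10⁻⁹ J

For quasistatic motion the external work equals the change in potential energy: W_ext = qΔV = q(V_B − V_A).
At A: distances to the source charges are 1.37 m, 1.49 m, 1.21 m; V_A = Σ kqᵢ/rᵢ = -18.8 V.
At B: distances to the source charges are 2.15 m, 2.29 m, 1.53 m; V_B = Σ kqᵢ/rᵢ = -21.0 V.
ΔV = V_B − V_A = -2.21 V.
W_ext = qΔV = (-1.13×10⁻⁹ C)(-2.21 V) = 2.50×10⁻⁹ J.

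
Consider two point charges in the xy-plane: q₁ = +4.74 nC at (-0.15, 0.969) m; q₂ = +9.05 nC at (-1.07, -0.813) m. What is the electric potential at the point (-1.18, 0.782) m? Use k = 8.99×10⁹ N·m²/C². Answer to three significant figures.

91.6 V

The total potential is the scalar sum of each charge's contribution, V = Σ kqᵢ/rᵢ.
Distances from the field point to each charge: r₁ = 1.05 m, r₂ = 1.60 m.
V = k[(4.74×10⁻⁹)/(1.05) + (9.05×10⁻⁹)/(1.60)] = 91.6 V.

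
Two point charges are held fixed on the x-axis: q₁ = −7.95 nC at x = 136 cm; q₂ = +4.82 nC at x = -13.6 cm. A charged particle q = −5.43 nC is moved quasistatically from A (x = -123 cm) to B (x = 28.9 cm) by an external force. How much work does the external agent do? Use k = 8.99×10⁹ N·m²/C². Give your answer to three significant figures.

For quasistatic motion the external work equals the change in potential energy: W_ext = qΔV = q(V_B − V_A).
At A: distances to the source charges are 2.59 m, 1.09 m; V_A = Σ kqᵢ/rᵢ = 12.0 V.
At B: distances to the source charges are 1.07 m, 0.425 m; V_B = Σ kqᵢ/rᵢ = 35.2 V.
ΔV = V_B − V_A = 23.2 V.
W_ext = qΔV = (-5.43×10⁻⁹ C)(23.2 V) = -1.26×10⁻⁷ J.

-1.26×10⁻⁷ J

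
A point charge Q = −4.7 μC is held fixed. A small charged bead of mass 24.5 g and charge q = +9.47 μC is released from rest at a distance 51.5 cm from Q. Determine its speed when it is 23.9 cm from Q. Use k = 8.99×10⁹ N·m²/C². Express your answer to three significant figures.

Only the electrostatic force acts, so mechanical energy is conserved: ½mv² = U₁ − U₂ = kQq(1/r₁ − 1/r₂).
U₁ − U₂ = (8.99×10⁹ N·m²/C²)(-4.70×10⁻⁶ C)(9.47×10⁻⁶ C)(1/0.515 − 1/0.239) = 0.897 J.
v = √(2·0.897/0.0245) = 8.56 m/s.

8.56 m/s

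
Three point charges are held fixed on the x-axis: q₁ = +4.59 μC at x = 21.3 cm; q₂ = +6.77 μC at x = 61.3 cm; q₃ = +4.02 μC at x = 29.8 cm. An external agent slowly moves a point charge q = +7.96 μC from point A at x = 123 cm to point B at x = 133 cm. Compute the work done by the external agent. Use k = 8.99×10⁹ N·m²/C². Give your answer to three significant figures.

For quasistatic motion the external work equals the change in potential energy: W_ext = qΔV = q(V_B − V_A).
At A: distances to the source charges are 1.02 m, 0.617 m, 0.932 m; V_A = Σ kqᵢ/rᵢ = 1.78×10⁵ V.
At B: distances to the source charges are 1.12 m, 0.717 m, 1.03 m; V_B = Σ kqᵢ/rᵢ = 1.57×10⁵ V.
ΔV = V_B − V_A = -2.11×10⁴ V.
W_ext = qΔV = (7.96×10⁻⁶ C)(-2.11×10⁴ V) = -0.168 J.

-0.168 J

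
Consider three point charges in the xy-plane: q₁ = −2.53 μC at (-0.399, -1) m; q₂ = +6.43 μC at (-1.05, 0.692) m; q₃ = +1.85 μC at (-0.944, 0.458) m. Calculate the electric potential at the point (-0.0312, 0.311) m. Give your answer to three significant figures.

5.44×10⁴ V

Electric potential is a scalar, so the contributions from each charge add algebraically: V = Σ kqᵢ/rᵢ.
Distances from the field point to each charge: r₁ = 1.36 m, r₂ = 1.09 m, r₃ = 0.925 m.
V = k[(-2.53×10⁻⁶)/(1.36) + (6.43×10⁻⁶)/(1.09) + (1.85×10⁻⁶)/(0.925)] = 5.44×10⁴ V.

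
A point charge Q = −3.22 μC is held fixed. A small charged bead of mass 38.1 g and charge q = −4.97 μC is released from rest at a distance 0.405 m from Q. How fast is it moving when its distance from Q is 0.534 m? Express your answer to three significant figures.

Only the electrostatic force acts, so mechanical energy is conserved: ½mv² = U₁ − U₂ = kQq(1/r₁ − 1/r₂).
U₁ − U₂ = (8.99×10⁹ N·m²/C²)(-3.22×10⁻⁶ C)(-4.97×10⁻⁶ C)(1/0.405 − 1/0.534) = 0.0858 J.
v = √(2·0.0858/0.0381) = 2.12 m/s.

2.12 m/s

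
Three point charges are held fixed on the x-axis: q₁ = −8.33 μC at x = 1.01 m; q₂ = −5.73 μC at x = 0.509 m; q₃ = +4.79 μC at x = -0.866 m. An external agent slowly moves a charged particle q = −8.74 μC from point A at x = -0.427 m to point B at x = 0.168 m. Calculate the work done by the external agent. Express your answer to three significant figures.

For quasistatic motion the external work equals the change in potential energy: W_ext = qΔV = q(V_B − V_A).
At A: distances to the source charges are 1.44 m, 0.936 m, 0.439 m; V_A = Σ kqᵢ/rᵢ = -9060 V.
At B: distances to the source charges are 0.842 m, 0.341 m, 1.03 m; V_B = Σ kqᵢ/rᵢ = -1.98×10⁵ V.
ΔV = V_B − V_A = -1.89×10⁵ V.
W_ext = qΔV = (-8.74×10⁻⁶ C)(-1.89×10⁵ V) = 1.65 J.

1.65 J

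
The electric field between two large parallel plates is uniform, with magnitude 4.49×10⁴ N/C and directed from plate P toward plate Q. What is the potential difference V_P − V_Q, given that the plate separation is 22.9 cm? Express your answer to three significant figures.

In a uniform field, potential decreases in the direction of E: ΔV = −E·d for a displacement d parallel to E.
Going from Q to P is a displacement of 22.9 cm opposite to the field, so V_P − V_Q = +Ed = 1.03×10⁴ V.

1.03×10⁴ V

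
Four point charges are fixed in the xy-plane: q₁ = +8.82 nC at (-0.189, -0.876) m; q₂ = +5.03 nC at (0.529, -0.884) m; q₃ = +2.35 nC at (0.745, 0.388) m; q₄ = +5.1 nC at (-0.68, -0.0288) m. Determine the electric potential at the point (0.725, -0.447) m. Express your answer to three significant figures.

230 V

The total potential is the scalar sum of each charge's contribution, V = Σ kqᵢ/rᵢ.
Distances from the field point to each charge: r₁ = 1.01 m, r₂ = 0.479 m, r₃ = 0.835 m, r₄ = 1.47 m.
V = k[(8.82×10⁻⁹)/(1.01) + (5.03×10⁻⁹)/(0.479) + (2.35×10⁻⁹)/(0.835) + (5.10×10⁻⁹)/(1.47)] = 230 V.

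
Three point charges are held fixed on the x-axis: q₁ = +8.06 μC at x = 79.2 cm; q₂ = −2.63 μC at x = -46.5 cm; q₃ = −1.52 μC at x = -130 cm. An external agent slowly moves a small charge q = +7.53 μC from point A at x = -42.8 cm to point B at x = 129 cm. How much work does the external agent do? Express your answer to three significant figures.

For quasistatic motion the external work equals the change in potential energy: W_ext = qΔV = q(V_B − V_A).
At A: distances to the source charges are 1.22 m, 0.0370 m, 0.872 m; V_A = Σ kqᵢ/rᵢ = -5.95×10⁵ V.
At B: distances to the source charges are 0.498 m, 1.76 m, 2.59 m; V_B = Σ kqᵢ/rᵢ = 1.27×10⁵ V.
ΔV = V_B − V_A = 7.22×10⁵ V.
W_ext = qΔV = (7.53×10⁻⁶ C)(7.22×10⁵ V) = 5.44 J.

5.44 J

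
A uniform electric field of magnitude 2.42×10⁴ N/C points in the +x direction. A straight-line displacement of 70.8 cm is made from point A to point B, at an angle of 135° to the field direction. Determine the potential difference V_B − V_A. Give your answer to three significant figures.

Only the component of displacement along E changes the potential: ΔV = −E·d·cosθ.
ΔV = −(2.42×10⁴ V/m)(0.708 m)cos135° = 1.21×10⁴ V.

1.21×10⁴ V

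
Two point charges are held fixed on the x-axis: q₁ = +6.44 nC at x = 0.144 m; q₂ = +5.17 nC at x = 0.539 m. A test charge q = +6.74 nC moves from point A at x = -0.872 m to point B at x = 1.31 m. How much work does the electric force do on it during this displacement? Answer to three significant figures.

The work done by the electric force is W_field = −ΔU = −q(V_B − V_A) = q(V_A − V_B).
At A: distances to the source charges are 1.02 m, 1.41 m; V_A = Σ kqᵢ/rᵢ = 89.9 V.
At B: distances to the source charges are 1.17 m, 0.771 m; V_B = Σ kqᵢ/rᵢ = 110 V.
ΔV = V_B − V_A = 20.0 V.
W_field = −qΔV = −(6.74×10⁻⁹ C)(20.0 V) = -1.35×10⁻⁷ J.

-1.35×10⁻⁷ J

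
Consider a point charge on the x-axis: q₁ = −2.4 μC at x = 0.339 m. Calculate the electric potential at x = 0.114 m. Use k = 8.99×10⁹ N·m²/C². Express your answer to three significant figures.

The total potential is the scalar sum of each charge's contribution, V = Σ kqᵢ/rᵢ.
V = k[(-2.40×10⁻⁶)/(0.225)] = -9.59×10⁴ V.

-9.59×10⁴ V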